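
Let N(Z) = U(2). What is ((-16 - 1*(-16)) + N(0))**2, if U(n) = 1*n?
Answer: 4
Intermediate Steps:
U(n) = n
N(Z) = 2
((-16 - 1*(-16)) + N(0))**2 = ((-16 - 1*(-16)) + 2)**2 = ((-16 + 16) + 2)**2 = (0 + 2)**2 = 2**2 = 4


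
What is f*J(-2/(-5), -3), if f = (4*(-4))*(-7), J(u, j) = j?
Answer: -336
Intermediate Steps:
f = 112 (f = -16*(-7) = 112)
f*J(-2/(-5), -3) = 112*(-3) = -336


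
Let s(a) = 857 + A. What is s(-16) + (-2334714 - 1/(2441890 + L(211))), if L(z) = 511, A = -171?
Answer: -5700632321229/2442401 ≈ -2.3340e+6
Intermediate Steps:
s(a) = 686 (s(a) = 857 - 171 = 686)
s(-16) + (-2334714 - 1/(2441890 + L(211))) = 686 + (-2334714 - 1/(2441890 + 511)) = 686 + (-2334714 - 1/2442401) = 686 - 5702307808315/2442401 = -5700632321229/2442401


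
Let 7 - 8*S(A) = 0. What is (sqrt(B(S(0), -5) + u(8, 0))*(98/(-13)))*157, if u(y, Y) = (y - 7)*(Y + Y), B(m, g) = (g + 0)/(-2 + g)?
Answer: -2198*sqrt(35)/13 ≈ -1000.3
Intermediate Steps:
S(A) = 7/8 (S(A) = 7/8 - 1/8*0 = 7/8 + 0 = 7/8)
B(m, g) = g/(-2 + g)
u(y, Y) = 2*Y*(-7 + y) (u(y, Y) = (-7 + y)*(2*Y) = 2*Y*(-7 + y))
(sqrt(B(S(0), -5) + u(8, 0))*(98/(-13)))*157 = (sqrt(-5/(-2 - 5) + 2*0*(-7 + 8))*(98/(-13)))*157 = (sqrt(-5/(-7) + 2*0*1)*(98*(-1/13)))*157 = (sqrt(-5*(-1/7) + 0)*(-98/13))*157 = (sqrt(5/7 + 0)*(-98/13))*157 = (sqrt(5/7)*(-98/13))*157 = ((sqrt(35)/7)*(-98/13))*157 = -14*sqrt(35)/13*157 = -2198*sqrt(35)/13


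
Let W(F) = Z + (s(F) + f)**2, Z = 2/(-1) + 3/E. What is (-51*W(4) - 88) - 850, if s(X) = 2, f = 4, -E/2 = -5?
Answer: -26873/10 ≈ -2687.3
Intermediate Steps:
E = 10 (E = -2*(-5) = 10)
Z = -17/10 (Z = 2/(-1) + 3/10 = 2*(-1) + 3*(1/10) = -2 + 3/10 = -17/10 ≈ -1.7000)
W(F) = 343/10 (W(F) = -17/10 + (2 + 4)**2 = -17/10 + 6**2 = -17/10 + 36 = 343/10)
(-51*W(4) - 88) - 850 = (-51*343/10 - 88) - 850 = (-17493/10 - 88) - 850 = -18373/10 - 850 = -26873/10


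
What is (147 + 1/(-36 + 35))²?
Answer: 21316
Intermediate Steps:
(147 + 1/(-36 + 35))² = (147 + 1/(-1))² = (147 - 1)² = 146² = 21316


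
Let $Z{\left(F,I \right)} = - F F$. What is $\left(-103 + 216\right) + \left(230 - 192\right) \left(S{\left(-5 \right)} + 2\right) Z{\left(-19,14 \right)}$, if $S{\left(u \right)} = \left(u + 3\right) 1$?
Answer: $113$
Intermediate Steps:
$Z{\left(F,I \right)} = - F^{2}$
$S{\left(u \right)} = 3 + u$ ($S{\left(u \right)} = \left(3 + u\right) 1 = 3 + u$)
$\left(-103 + 216\right) + \left(230 - 192\right) \left(S{\left(-5 \right)} + 2\right) Z{\left(-19,14 \right)} = \left(-103 + 216\right) + \left(230 - 192\right) \left(\left(3 - 5\right) + 2\right) \left(- \left(-19\right)^{2}\right) = 113 + 38 \left(-2 + 2\right) \left(\left(-1\right) 361\right) = 113 + 38 \cdot 0 \left(-361\right) = 113 + 0 \left(-361\right) = 113 + 0 = 113$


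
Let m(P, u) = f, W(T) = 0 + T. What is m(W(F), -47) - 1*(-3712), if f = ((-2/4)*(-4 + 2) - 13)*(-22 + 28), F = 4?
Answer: 3640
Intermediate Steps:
W(T) = T
f = -72 (f = (-2*1/4*(-2) - 13)*6 = (-1/2*(-2) - 13)*6 = (1 - 13)*6 = -12*6 = -72)
m(P, u) = -72
m(W(F), -47) - 1*(-3712) = -72 - 1*(-3712) = -72 + 3712 = 3640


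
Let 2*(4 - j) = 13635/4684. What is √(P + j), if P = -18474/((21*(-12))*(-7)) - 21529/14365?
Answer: I*√111370424183937690/108692220 ≈ 3.0703*I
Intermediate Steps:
j = 23837/9368 (j = 4 - 13635/(2*4684) = 4 - ½*13635/4684 = 4 - 13635/9368 = 23837/9368 ≈ 2.5445)
P = -50559361/4223310 (P = -18474/((-252*(-7))) - 21529*1/14365 = -18474/1764 - 21529/14365 = -18474*1/1764 - 21529/14365 = -3079/294 - 21529/14365 = -50559361/4223310 ≈ -11.971)
√(P + j) = √(-50559361/4223310 + 23837/9368) = √(-186484526689/19781984040) = I*√111370424183937690/108692220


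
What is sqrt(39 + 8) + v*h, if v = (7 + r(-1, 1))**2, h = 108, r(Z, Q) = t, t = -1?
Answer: 3888 + sqrt(47) ≈ 3894.9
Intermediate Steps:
r(Z, Q) = -1
v = 36 (v = (7 - 1)**2 = 6**2 = 36)
sqrt(39 + 8) + v*h = sqrt(39 + 8) + 36*108 = sqrt(47) + 3888 = 3888 + sqrt(47)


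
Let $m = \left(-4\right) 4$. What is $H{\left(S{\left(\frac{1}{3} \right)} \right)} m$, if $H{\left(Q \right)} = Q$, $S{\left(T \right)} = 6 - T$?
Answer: $- \frac{272}{3} \approx -90.667$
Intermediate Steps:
$m = -16$
$H{\left(S{\left(\frac{1}{3} \right)} \right)} m = \left(6 - \frac{1}{3}\right) \left(-16\right) = \frac{17}{3} \left(-16\right) = - \frac{272}{3}$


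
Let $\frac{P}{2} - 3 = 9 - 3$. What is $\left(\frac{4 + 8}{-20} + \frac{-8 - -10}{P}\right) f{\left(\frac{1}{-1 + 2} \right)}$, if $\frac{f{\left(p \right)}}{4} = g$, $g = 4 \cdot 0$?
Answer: $0$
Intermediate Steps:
$g = 0$
$f{\left(p \right)} = 0$ ($f{\left(p \right)} = 4 \cdot 0 = 0$)
$P = 18$ ($P = 6 + 2 \left(9 - 3\right) = 6 + 2 \cdot 6 = 6 + 12 = 18$)
$\left(\frac{4 + 8}{-20} + \frac{-8 - -10}{P}\right) f{\left(\frac{1}{-1 + 2} \right)} = \left(\frac{4 + 8}{-20} + \frac{-8 - -10}{18}\right) 0 = \left(12 \left(- \frac{1}{20}\right) + \left(-8 + 10\right) \frac{1}{18}\right) 0 = \left(- \frac{3}{5} + 2 \cdot \frac{1}{18}\right) 0 = \left(- \frac{3}{5} + \frac{1}{9}\right) 0 = \left(- \frac{22}{45}\right) 0 = 0$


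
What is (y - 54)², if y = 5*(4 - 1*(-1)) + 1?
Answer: 784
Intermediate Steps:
y = 26 (y = 5*(4 + 1) + 1 = 5*5 + 1 = 25 + 1 = 26)
(y - 54)² = (26 - 54)² = (-28)² = 784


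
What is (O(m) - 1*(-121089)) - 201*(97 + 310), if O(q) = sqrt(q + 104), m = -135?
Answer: 39282 + I*sqrt(31) ≈ 39282.0 + 5.5678*I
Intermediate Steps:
O(q) = sqrt(104 + q)
(O(m) - 1*(-121089)) - 201*(97 + 310) = (sqrt(104 - 135) - 1*(-121089)) - 201*(97 + 310) = (sqrt(-31) + 121089) - 201*407 = (I*sqrt(31) + 121089) - 1*81807 = (121089 + I*sqrt(31)) - 81807 = 39282 + I*sqrt(31)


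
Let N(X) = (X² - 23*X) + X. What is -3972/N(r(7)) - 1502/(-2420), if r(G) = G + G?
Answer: 611279/16940 ≈ 36.085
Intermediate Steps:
r(G) = 2*G
N(X) = X² - 22*X
-3972/N(r(7)) - 1502/(-2420) = -3972*1/(14*(-22 + 2*7)) - 1502/(-2420) = -3972*1/(14*(-22 + 14)) - 1502*(-1/2420) = -3972/(14*(-8)) + 751/1210 = -3972/(-112) + 751/1210 = -3972*(-1/112) + 751/1210 = 993/28 + 751/1210 = 611279/16940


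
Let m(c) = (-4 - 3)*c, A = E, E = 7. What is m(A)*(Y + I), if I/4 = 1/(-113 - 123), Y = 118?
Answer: -341089/59 ≈ -5781.2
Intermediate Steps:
A = 7
m(c) = -7*c
I = -1/59 (I = 4/(-113 - 123) = 4/(-236) = 4*(-1/236) = -1/59 ≈ -0.016949)
m(A)*(Y + I) = (-7*7)*(118 - 1/59) = -49*6961/59 = -341089/59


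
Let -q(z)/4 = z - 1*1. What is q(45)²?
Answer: 30976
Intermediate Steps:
q(z) = 4 - 4*z (q(z) = -4*(z - 1*1) = -4*(z - 1) = -4*(-1 + z) = 4 - 4*z)
q(45)² = (4 - 4*45)² = (4 - 180)² = (-176)² = 30976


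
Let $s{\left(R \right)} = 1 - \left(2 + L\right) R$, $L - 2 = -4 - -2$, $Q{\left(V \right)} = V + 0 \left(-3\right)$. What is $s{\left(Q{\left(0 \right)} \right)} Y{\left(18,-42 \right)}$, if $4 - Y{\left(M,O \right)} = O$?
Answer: $46$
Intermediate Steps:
$Y{\left(M,O \right)} = 4 - O$
$Q{\left(V \right)} = V$ ($Q{\left(V \right)} = V + 0 = V$)
$L = 0$ ($L = 2 - 2 = 0$)
$s{\left(R \right)} = 1 - 2 R$ ($s{\left(R \right)} = 1 - \left(2 + 0\right) R = 1 - 2 R$)
$s{\left(Q{\left(0 \right)} \right)} Y{\left(18,-42 \right)} = \left(1 - 0\right) \left(4 - -42\right) = \left(1 + 0\right) \left(4 + 42\right) = 1 \cdot 46 = 46$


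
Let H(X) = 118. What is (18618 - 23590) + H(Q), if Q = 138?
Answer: -4854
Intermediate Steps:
(18618 - 23590) + H(Q) = (18618 - 23590) + 118 = -4972 + 118 = -4854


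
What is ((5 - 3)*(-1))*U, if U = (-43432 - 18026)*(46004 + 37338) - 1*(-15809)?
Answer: 10244033654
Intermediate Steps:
U = -5122016827 (U = -61458*83342 + 15809 = -5122032636 + 15809 = -5122016827)
((5 - 3)*(-1))*U = ((5 - 3)*(-1))*(-5122016827) = (2*(-1))*(-5122016827) = -2*(-5122016827) = 10244033654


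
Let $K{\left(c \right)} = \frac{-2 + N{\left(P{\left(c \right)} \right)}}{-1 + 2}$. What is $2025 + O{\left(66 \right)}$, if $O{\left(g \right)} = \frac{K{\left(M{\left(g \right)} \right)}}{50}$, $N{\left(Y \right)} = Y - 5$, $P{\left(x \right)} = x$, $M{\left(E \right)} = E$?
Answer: $\frac{101309}{50} \approx 2026.2$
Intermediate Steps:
$N{\left(Y \right)} = -5 + Y$ ($N{\left(Y \right)} = Y - 5 = -5 + Y$)
$K{\left(c \right)} = -7 + c$ ($K{\left(c \right)} = \frac{-2 + \left(-5 + c\right)}{-1 + 2} = \frac{-7 + c}{1} = \left(-7 + c\right) 1 = -7 + c$)
$O{\left(g \right)} = - \frac{7}{50} + \frac{g}{50}$ ($O{\left(g \right)} = \frac{-7 + g}{50} = \left(-7 + g\right) \frac{1}{50} = - \frac{7}{50} + \frac{g}{50}$)
$2025 + O{\left(66 \right)} = 2025 + \left(- \frac{7}{50} + \frac{1}{50} \cdot 66\right) = 2025 + \left(- \frac{7}{50} + \frac{33}{25}\right) = 2025 + \frac{59}{50} = \frac{101309}{50}$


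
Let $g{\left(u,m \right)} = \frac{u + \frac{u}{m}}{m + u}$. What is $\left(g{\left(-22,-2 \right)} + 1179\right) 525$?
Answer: $\frac{4953725}{8} \approx 6.1922 \cdot 10^{5}$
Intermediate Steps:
$g{\left(u,m \right)} = \frac{u + \frac{u}{m}}{m + u}$
$\left(g{\left(-22,-2 \right)} + 1179\right) 525 = \left(- \frac{22 \left(1 - 2\right)}{\left(-2\right) \left(-2 - 22\right)} + 1179\right) 525 = \left(\left(-22\right) \left(- \frac{1}{2}\right) \frac{1}{-24} \left(-1\right) + 1179\right) 525 = \left(\left(-22\right) \left(- \frac{1}{2}\right) \left(- \frac{1}{24}\right) \left(-1\right) + 1179\right) 525 = \left(\frac{11}{24} + 1179\right) 525 = \frac{28307}{24} \cdot 525 = \frac{4953725}{8}$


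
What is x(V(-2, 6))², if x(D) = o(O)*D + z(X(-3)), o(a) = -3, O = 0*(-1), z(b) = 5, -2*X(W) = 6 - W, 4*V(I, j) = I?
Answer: 169/4 ≈ 42.250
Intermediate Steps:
V(I, j) = I/4
X(W) = -3 + W/2 (X(W) = -(6 - W)/2 = -3 + W/2)
O = 0
x(D) = 5 - 3*D (x(D) = -3*D + 5 = 5 - 3*D)
x(V(-2, 6))² = (5 - 3*(-2)/4)² = (5 - 3*(-½))² = (5 + 3/2)² = (13/2)² = 169/4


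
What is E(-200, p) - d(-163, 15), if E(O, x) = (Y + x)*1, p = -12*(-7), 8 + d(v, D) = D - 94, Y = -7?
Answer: 164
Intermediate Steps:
d(v, D) = -102 + D (d(v, D) = -8 + (D - 94) = -8 + (-94 + D) = -102 + D)
p = 84
E(O, x) = -7 + x (E(O, x) = (-7 + x)*1 = -7 + x)
E(-200, p) - d(-163, 15) = (-7 + 84) - (-102 + 15) = 77 - 1*(-87) = 77 + 87 = 164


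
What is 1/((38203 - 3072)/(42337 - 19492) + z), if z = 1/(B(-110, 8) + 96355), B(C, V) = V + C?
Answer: 2198899785/3381486988 ≈ 0.65028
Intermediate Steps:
B(C, V) = C + V
z = 1/96253 (z = 1/((-110 + 8) + 96355) = 1/(-102 + 96355) = 1/96253 ≈ 1.0389e-5)
1/((38203 - 3072)/(42337 - 19492) + z) = 1/((38203 - 3072)/(42337 - 19492) + 1/96253) = 1/(35131/22845 + 1/96253) = 1/(3381486988/2198899785) = 2198899785/3381486988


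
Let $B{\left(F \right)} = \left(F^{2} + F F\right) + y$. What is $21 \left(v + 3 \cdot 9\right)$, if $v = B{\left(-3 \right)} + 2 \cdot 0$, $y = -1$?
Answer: $924$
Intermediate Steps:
$B{\left(F \right)} = -1 + 2 F^{2}$ ($B{\left(F \right)} = \left(F^{2} + F F\right) - 1 = \left(F^{2} + F^{2}\right) - 1 = 2 F^{2} - 1 = -1 + 2 F^{2}$)
$v = 17$ ($v = \left(-1 + 2 \left(-3\right)^{2}\right) + 2 \cdot 0 = \left(-1 + 2 \cdot 9\right) + 0 = \left(-1 + 18\right) + 0 = 17 + 0 = 17$)
$21 \left(v + 3 \cdot 9\right) = 21 \left(17 + 3 \cdot 9\right) = 21 \left(17 + 27\right) = 21 \cdot 44 = 924$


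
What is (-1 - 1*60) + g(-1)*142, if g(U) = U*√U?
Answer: -61 - 142*I ≈ -61.0 - 142.0*I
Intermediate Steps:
g(U) = U^(3/2)
(-1 - 1*60) + g(-1)*142 = (-1 - 1*60) + (-1)^(3/2)*142 = (-1 - 60) - I*142 = -61 - 142*I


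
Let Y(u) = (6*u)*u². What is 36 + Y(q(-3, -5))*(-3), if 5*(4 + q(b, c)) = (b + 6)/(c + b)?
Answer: 40128723/32000 ≈ 1254.0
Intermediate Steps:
q(b, c) = -4 + (6 + b)/(5*(b + c)) (q(b, c) = -4 + ((b + 6)/(c + b))/5 = -4 + ((6 + b)/(b + c))/5 = -4 + (6 + b)/(5*(b + c)))
Y(u) = 6*u³
36 + Y(q(-3, -5))*(-3) = 36 + (6*((6 - 20*(-5) - 19*(-3))/(5*(-3 - 5)))³)*(-3) = 36 + (6*((⅕)*(6 + 100 + 57)/(-8))³)*(-3) = 36 + (6*((⅕)*(-⅛)*163)³)*(-3) = 36 + (6*(-163/40)³)*(-3) = 36 + (6*(-4330747/64000))*(-3) = 36 - 12992241/32000*(-3) = 36 + 38976723/32000 = 40128723/32000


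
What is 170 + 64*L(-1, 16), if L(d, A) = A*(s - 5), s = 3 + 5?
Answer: 3242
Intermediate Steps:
s = 8
L(d, A) = 3*A (L(d, A) = A*(8 - 5) = A*3 = 3*A)
170 + 64*L(-1, 16) = 170 + 64*(3*16) = 170 + 64*48 = 170 + 3072 = 3242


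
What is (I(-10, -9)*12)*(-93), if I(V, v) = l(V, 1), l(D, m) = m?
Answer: -1116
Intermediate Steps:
I(V, v) = 1
(I(-10, -9)*12)*(-93) = (1*12)*(-93) = 12*(-93) = -1116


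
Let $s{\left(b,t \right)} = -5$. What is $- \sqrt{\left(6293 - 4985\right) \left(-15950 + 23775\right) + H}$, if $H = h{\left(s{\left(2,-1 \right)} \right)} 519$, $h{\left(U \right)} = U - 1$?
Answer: $- \sqrt{10231986} \approx -3198.7$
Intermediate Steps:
$h{\left(U \right)} = -1 + U$ ($h{\left(U \right)} = U - 1 = -1 + U$)
$H = -3114$ ($H = \left(-1 - 5\right) 519 = \left(-6\right) 519 = -3114$)
$- \sqrt{\left(6293 - 4985\right) \left(-15950 + 23775\right) + H} = - \sqrt{\left(6293 - 4985\right) \left(-15950 + 23775\right) - 3114} = - \sqrt{1308 \cdot 7825 - 3114} = - \sqrt{10235100 - 3114} = - \sqrt{10231986}$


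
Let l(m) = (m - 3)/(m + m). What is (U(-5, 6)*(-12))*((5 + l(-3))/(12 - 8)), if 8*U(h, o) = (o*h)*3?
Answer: 405/2 ≈ 202.50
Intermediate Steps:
l(m) = (-3 + m)/(2*m) (l(m) = (-3 + m)/((2*m)) = (-3 + m)*(1/(2*m)) = (-3 + m)/(2*m))
U(h, o) = 3*h*o/8 (U(h, o) = ((o*h)*3)/8 = ((h*o)*3)/8 = (3*h*o)/8 = 3*h*o/8)
(U(-5, 6)*(-12))*((5 + l(-3))/(12 - 8)) = (((3/8)*(-5)*6)*(-12))*((5 + (1/2)*(-3 - 3)/(-3))/(12 - 8)) = (-45/4*(-12))*((5 + (1/2)*(-1/3)*(-6))/4) = 135*((5 + 1)*(1/4)) = 135*(6*(1/4)) = 135*(3/2) = 405/2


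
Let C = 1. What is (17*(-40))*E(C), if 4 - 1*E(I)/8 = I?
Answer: -16320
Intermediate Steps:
E(I) = 32 - 8*I
(17*(-40))*E(C) = (17*(-40))*(32 - 8*1) = -680*(32 - 8) = -680*24 = -16320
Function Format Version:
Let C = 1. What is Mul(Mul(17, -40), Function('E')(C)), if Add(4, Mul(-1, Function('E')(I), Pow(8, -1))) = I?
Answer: -16320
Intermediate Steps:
Function('E')(I) = Add(32, Mul(-8, I))
Mul(Mul(17, -40), Function('E')(C)) = Mul(Mul(17, -40), Add(32, Mul(-8, 1))) = Mul(-680, Add(32, -8)) = Mul(-680, 24) = -16320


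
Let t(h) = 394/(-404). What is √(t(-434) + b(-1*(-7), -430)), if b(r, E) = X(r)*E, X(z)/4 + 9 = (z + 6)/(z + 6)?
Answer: √561423246/202 ≈ 117.30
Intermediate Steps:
t(h) = -197/202 (t(h) = 394*(-1/404) = -197/202)
X(z) = -32 (X(z) = -36 + 4*((z + 6)/(z + 6)) = -36 + 4*((6 + z)/(6 + z)) = -36 + 4*1 = -36 + 4 = -32)
b(r, E) = -32*E
√(t(-434) + b(-1*(-7), -430)) = √(-197/202 - 32*(-430)) = √(-197/202 + 13760) = √(2779323/202) = √561423246/202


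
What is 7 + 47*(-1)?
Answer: -40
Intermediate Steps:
7 + 47*(-1) = 7 - 47 = -40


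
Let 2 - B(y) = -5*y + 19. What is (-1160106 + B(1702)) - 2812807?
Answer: -3964420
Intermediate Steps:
B(y) = -17 + 5*y (B(y) = 2 - (-5*y + 19) = 2 - (19 - 5*y) = 2 + (-19 + 5*y) = -17 + 5*y)
(-1160106 + B(1702)) - 2812807 = (-1160106 + (-17 + 5*1702)) - 2812807 = (-1160106 + (-17 + 8510)) - 2812807 = (-1160106 + 8493) - 2812807 = -1151613 - 2812807 = -3964420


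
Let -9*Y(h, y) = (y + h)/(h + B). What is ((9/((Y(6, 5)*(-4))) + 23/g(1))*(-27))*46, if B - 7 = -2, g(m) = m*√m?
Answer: -107433/2 ≈ -53717.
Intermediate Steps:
g(m) = m^(3/2)
B = 5 (B = 7 - 2 = 5)
Y(h, y) = -(h + y)/(9*(5 + h)) (Y(h, y) = -(y + h)/(9*(h + 5)) = -(h + y)/(9*(5 + h)))
((9/((Y(6, 5)*(-4))) + 23/g(1))*(-27))*46 = ((9/((((-1*6 - 1*5)/(9*(5 + 6)))*(-4))) + 23/(1^(3/2)))*(-27))*46 = ((9/((((⅑)*(-6 - 5)/11)*(-4))) + 23/1)*(-27))*46 = ((9/((((⅑)*(1/11)*(-11))*(-4))) + 23*1)*(-27))*46 = ((9/((-⅑*(-4))) + 23)*(-27))*46 = ((9/(4/9) + 23)*(-27))*46 = ((9*(9/4) + 23)*(-27))*46 = ((81/4 + 23)*(-27))*46 = ((173/4)*(-27))*46 = -4671/4*46 = -107433/2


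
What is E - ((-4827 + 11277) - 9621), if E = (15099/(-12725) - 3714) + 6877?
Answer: 80585051/12725 ≈ 6332.8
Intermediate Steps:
E = 40234076/12725 (E = (15099*(-1/12725) - 3714) + 6877 = (-15099/12725 - 3714) + 6877 = -47275749/12725 + 6877 = 40234076/12725 ≈ 3161.8)
E - ((-4827 + 11277) - 9621) = 40234076/12725 - ((-4827 + 11277) - 9621) = 40234076/12725 - (6450 - 9621) = 40234076/12725 - 1*(-3171) = 40234076/12725 + 3171 = 80585051/12725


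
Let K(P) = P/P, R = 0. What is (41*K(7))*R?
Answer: 0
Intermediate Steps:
K(P) = 1
(41*K(7))*R = (41*1)*0 = 41*0 = 0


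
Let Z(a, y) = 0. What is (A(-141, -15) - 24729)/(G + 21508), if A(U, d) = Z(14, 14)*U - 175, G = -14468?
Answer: -283/80 ≈ -3.5375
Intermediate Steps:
A(U, d) = -175 (A(U, d) = 0*U - 175 = 0 - 175 = -175)
(A(-141, -15) - 24729)/(G + 21508) = (-175 - 24729)/(-14468 + 21508) = -24904/7040 = -24904*1/7040 = -283/80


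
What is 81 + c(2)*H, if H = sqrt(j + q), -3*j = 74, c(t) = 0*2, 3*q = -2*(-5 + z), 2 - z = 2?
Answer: 81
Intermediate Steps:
z = 0 (z = 2 - 1*2 = 2 - 2 = 0)
q = 10/3 (q = (-2*(-5 + 0))/3 = (-2*(-5))/3 = (1/3)*10 = 10/3 ≈ 3.3333)
c(t) = 0
j = -74/3 (j = -1/3*74 = -74/3 ≈ -24.667)
H = 8*I*sqrt(3)/3 (H = sqrt(-74/3 + 10/3) = sqrt(-64/3) = 8*I*sqrt(3)/3 ≈ 4.6188*I)
81 + c(2)*H = 81 + 0*(8*I*sqrt(3)/3) = 81 + 0 = 81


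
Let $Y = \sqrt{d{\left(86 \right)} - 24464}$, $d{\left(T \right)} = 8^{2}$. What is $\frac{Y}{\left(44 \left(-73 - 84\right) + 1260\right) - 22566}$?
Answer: $- \frac{10 i \sqrt{61}}{14107} \approx - 0.0055364 i$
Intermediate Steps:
$d{\left(T \right)} = 64$
$Y = 20 i \sqrt{61}$ ($Y = \sqrt{64 - 24464} = \sqrt{-24400} = 20 i \sqrt{61} \approx 156.21 i$)
$\frac{Y}{\left(44 \left(-73 - 84\right) + 1260\right) - 22566} = \frac{20 i \sqrt{61}}{\left(44 \left(-73 - 84\right) + 1260\right) - 22566} = \frac{20 i \sqrt{61}}{\left(44 \left(-157\right) + 1260\right) - 22566} = \frac{20 i \sqrt{61}}{\left(-6908 + 1260\right) - 22566} = \frac{20 i \sqrt{61}}{-5648 - 22566} = \frac{20 i \sqrt{61}}{-28214} = 20 i \sqrt{61} \left(- \frac{1}{28214}\right) = - \frac{10 i \sqrt{61}}{14107}$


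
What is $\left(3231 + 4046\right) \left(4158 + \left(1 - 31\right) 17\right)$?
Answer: $26546496$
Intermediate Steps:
$\left(3231 + 4046\right) \left(4158 + \left(1 - 31\right) 17\right) = 7277 \left(4158 - 510\right) = 7277 \cdot 3648 = 26546496$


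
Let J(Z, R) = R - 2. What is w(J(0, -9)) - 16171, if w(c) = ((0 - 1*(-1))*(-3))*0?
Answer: -16171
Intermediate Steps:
J(Z, R) = -2 + R
w(c) = 0 (w(c) = ((0 + 1)*(-3))*0 = (1*(-3))*0 = -3*0 = 0)
w(J(0, -9)) - 16171 = 0 - 16171 = -16171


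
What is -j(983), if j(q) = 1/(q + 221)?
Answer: -1/1204 ≈ -0.00083056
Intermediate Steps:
j(q) = 1/(221 + q)
-j(983) = -1/(221 + 983) = -1/1204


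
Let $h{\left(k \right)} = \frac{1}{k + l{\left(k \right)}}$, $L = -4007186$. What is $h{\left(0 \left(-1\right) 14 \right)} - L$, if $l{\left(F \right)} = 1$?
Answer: $4007187$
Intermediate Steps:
$h{\left(k \right)} = \frac{1}{1 + k}$ ($h{\left(k \right)} = \frac{1}{k + 1} = \frac{1}{1 + k}$)
$h{\left(0 \left(-1\right) 14 \right)} - L = \frac{1}{1 + 0 \left(-1\right) 14} - -4007186 = \frac{1}{1 + 0 \cdot 14} + 4007186 = \frac{1}{1 + 0} + 4007186 = 1^{-1} + 4007186 = 1 + 4007186 = 4007187$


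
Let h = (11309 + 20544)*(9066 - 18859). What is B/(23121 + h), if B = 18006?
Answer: -9003/155956654 ≈ -5.7728e-5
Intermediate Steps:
h = -311936429 (h = 31853*(-9793) = -311936429)
B/(23121 + h) = 18006/(23121 - 311936429) = 18006/(-311913308) = 18006*(-1/311913308) = -9003/155956654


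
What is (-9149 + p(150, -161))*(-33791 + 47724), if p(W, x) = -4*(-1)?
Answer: -127417285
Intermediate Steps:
p(W, x) = 4
(-9149 + p(150, -161))*(-33791 + 47724) = (-9149 + 4)*(-33791 + 47724) = -9145*13933 = -127417285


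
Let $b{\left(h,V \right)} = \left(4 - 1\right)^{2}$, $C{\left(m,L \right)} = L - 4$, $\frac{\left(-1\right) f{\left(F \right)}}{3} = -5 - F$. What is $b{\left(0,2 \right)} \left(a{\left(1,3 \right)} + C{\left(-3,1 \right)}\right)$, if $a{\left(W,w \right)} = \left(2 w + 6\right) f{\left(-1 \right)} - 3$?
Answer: $1242$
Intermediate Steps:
$f{\left(F \right)} = 15 + 3 F$ ($f{\left(F \right)} = - 3 \left(-5 - F\right) = 15 + 3 F$)
$a{\left(W,w \right)} = 69 + 24 w$ ($a{\left(W,w \right)} = \left(2 w + 6\right) \left(15 + 3 \left(-1\right)\right) - 3 = \left(6 + 2 w\right) \left(15 - 3\right) - 3 = \left(6 + 2 w\right) 12 - 3 = \left(72 + 24 w\right) - 3 = 69 + 24 w$)
$C{\left(m,L \right)} = -4 + L$ ($C{\left(m,L \right)} = L - 4 = -4 + L$)
$b{\left(h,V \right)} = 9$ ($b{\left(h,V \right)} = 3^{2} = 9$)
$b{\left(0,2 \right)} \left(a{\left(1,3 \right)} + C{\left(-3,1 \right)}\right) = 9 \left(\left(69 + 24 \cdot 3\right) + \left(-4 + 1\right)\right) = 9 \left(\left(69 + 72\right) - 3\right) = 9 \left(141 - 3\right) = 9 \cdot 138 = 1242$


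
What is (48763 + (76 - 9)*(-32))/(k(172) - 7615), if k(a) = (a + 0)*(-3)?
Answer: -46619/8131 ≈ -5.7335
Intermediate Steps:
k(a) = -3*a (k(a) = a*(-3) = -3*a)
(48763 + (76 - 9)*(-32))/(k(172) - 7615) = (48763 + (76 - 9)*(-32))/(-3*172 - 7615) = (48763 + 67*(-32))/(-516 - 7615) = (48763 - 2144)/(-8131) = 46619*(-1/8131) = -46619/8131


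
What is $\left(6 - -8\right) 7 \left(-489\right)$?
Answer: $-47922$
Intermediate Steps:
$\left(6 - -8\right) 7 \left(-489\right) = \left(6 + 8\right) \left(-3423\right) = 14 \left(-3423\right) = -47922$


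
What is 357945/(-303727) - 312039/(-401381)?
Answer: -48897652692/121910246987 ≈ -0.40110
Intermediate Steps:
357945/(-303727) - 312039/(-401381) = 357945*(-1/303727) - 312039*(-1/401381) = -357945/303727 + 312039/401381 = -48897652692/121910246987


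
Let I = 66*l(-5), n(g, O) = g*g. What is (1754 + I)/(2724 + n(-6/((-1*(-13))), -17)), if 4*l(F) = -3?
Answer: 576121/920784 ≈ 0.62569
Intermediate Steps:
l(F) = -¾ (l(F) = (¼)*(-3) = -¾)
n(g, O) = g²
I = -99/2 (I = 66*(-¾) = -99/2 ≈ -49.500)
(1754 + I)/(2724 + n(-6/((-1*(-13))), -17)) = (1754 - 99/2)/(2724 + (-6/((-1*(-13))))²) = 3409/(2*(2724 + (-6/13)²)) = 3409/(2*(2724 + 36/169)) = 3409/(2*(460392/169)) = (3409/2)*(169/460392) = 576121/920784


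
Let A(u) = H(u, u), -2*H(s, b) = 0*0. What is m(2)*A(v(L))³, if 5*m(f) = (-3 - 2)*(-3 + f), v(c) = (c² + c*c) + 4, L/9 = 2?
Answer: 0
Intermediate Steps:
L = 18 (L = 9*2 = 18)
v(c) = 4 + 2*c² (v(c) = (c² + c²) + 4 = 2*c² + 4 = 4 + 2*c²)
H(s, b) = 0 (H(s, b) = -0*0 = -½*0 = 0)
A(u) = 0
m(f) = 3 - f (m(f) = ((-3 - 2)*(-3 + f))/5 = (-5*(-3 + f))/5 = (15 - 5*f)/5 = 3 - f)
m(2)*A(v(L))³ = (3 - 1*2)*0³ = (3 - 2)*0 = 1*0 = 0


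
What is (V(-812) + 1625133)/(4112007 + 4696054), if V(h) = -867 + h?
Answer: 1623454/8808061 ≈ 0.18431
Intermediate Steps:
(V(-812) + 1625133)/(4112007 + 4696054) = ((-867 - 812) + 1625133)/(4112007 + 4696054) = (-1679 + 1625133)/8808061 = 1623454*(1/8808061) = 1623454/8808061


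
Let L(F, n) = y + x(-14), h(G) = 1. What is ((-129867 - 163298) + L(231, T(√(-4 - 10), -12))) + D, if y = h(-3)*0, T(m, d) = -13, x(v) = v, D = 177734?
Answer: -115445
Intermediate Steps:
y = 0 (y = 1*0 = 0)
L(F, n) = -14 (L(F, n) = 0 - 14 = -14)
((-129867 - 163298) + L(231, T(√(-4 - 10), -12))) + D = ((-129867 - 163298) - 14) + 177734 = (-293165 - 14) + 177734 = -293179 + 177734 = -115445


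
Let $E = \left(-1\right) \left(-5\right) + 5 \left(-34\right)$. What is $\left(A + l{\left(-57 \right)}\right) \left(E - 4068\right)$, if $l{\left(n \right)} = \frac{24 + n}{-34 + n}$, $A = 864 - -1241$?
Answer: $- \frac{810992004}{91} \approx -8.912 \cdot 10^{6}$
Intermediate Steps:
$A = 2105$ ($A = 864 + 1241 = 2105$)
$l{\left(n \right)} = \frac{24 + n}{-34 + n}$
$E = -165$ ($E = 5 - 170 = -165$)
$\left(A + l{\left(-57 \right)}\right) \left(E - 4068\right) = \left(2105 + \frac{24 - 57}{-34 - 57}\right) \left(-165 - 4068\right) = \left(2105 + \frac{1}{-91} \left(-33\right)\right) \left(-4233\right) = \left(2105 - - \frac{33}{91}\right) \left(-4233\right) = \left(2105 + \frac{33}{91}\right) \left(-4233\right) = \frac{191588}{91} \left(-4233\right) = - \frac{810992004}{91}$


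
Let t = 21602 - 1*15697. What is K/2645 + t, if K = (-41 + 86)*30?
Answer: 3124015/529 ≈ 5905.5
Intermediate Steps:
K = 1350 (K = 45*30 = 1350)
t = 5905 (t = 21602 - 15697 = 5905)
K/2645 + t = 1350/2645 + 5905 = 1350*(1/2645) + 5905 = 270/529 + 5905 = 3124015/529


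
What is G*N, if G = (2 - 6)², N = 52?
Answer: 832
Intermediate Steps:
G = 16 (G = (-4)² = 16)
G*N = 16*52 = 832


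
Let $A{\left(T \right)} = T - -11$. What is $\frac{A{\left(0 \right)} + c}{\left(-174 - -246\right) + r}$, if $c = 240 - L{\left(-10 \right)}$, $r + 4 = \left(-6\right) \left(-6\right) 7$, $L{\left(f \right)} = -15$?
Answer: $\frac{133}{160} \approx 0.83125$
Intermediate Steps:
$A{\left(T \right)} = 11 + T$ ($A{\left(T \right)} = T + 11 = 11 + T$)
$r = 248$ ($r = -4 + \left(-6\right) \left(-6\right) 7 = -4 + 36 \cdot 7 = -4 + 252 = 248$)
$c = 255$ ($c = 240 - -15 = 240 + 15 = 255$)
$\frac{A{\left(0 \right)} + c}{\left(-174 - -246\right) + r} = \frac{\left(11 + 0\right) + 255}{\left(-174 - -246\right) + 248} = \frac{11 + 255}{\left(-174 + 246\right) + 248} = \frac{266}{72 + 248} = \frac{266}{320} = 266 \cdot \frac{1}{320} = \frac{133}{160}$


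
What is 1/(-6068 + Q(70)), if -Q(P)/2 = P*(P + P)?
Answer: -1/25668 ≈ -3.8959e-5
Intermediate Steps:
Q(P) = -4*P² (Q(P) = -2*P*(P + P) = -2*P*2*P = -4*P²)
1/(-6068 + Q(70)) = 1/(-6068 - 4*70²) = 1/(-6068 - 4*4900) = 1/(-6068 - 19600) = 1/(-25668) = -1/25668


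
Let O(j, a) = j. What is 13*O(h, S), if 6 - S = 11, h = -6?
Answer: -78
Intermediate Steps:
S = -5 (S = 6 - 1*11 = 6 - 11 = -5)
13*O(h, S) = 13*(-6) = -78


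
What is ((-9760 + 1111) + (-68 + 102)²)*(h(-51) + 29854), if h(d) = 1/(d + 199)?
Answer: -33107018749/148 ≈ -2.2370e+8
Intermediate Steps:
h(d) = 1/(199 + d)
((-9760 + 1111) + (-68 + 102)²)*(h(-51) + 29854) = ((-9760 + 1111) + (-68 + 102)²)*(1/(199 - 51) + 29854) = (-8649 + 34²)*(1/148 + 29854) = (-8649 + 1156)*(1/148 + 29854) = -7493*4418393/148 = -33107018749/148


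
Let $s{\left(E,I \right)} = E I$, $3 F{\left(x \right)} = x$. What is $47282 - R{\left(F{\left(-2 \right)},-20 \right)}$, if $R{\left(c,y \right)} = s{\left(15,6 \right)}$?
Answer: $47192$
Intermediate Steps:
$F{\left(x \right)} = \frac{x}{3}$
$R{\left(c,y \right)} = 90$ ($R{\left(c,y \right)} = 15 \cdot 6 = 90$)
$47282 - R{\left(F{\left(-2 \right)},-20 \right)} = 47282 - 90 = 47192$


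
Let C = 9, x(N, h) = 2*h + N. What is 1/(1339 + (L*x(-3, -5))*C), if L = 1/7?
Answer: 7/9256 ≈ 0.00075627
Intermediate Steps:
x(N, h) = N + 2*h
L = 1/7 ≈ 0.14286
1/(1339 + (L*x(-3, -5))*C) = 1/(1339 + ((-3 + 2*(-5))/7)*9) = 1/(1339 + ((-3 - 10)/7)*9) = 1/(1339 + ((1/7)*(-13))*9) = 1/(1339 - 13/7*9) = 1/(1339 - 117/7) = 1/(9256/7) = 7/9256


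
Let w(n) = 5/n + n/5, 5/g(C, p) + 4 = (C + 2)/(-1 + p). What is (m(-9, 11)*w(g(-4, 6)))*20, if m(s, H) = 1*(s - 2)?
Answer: 1018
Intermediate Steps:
m(s, H) = -2 + s (m(s, H) = 1*(-2 + s) = -2 + s)
g(C, p) = 5/(-4 + (2 + C)/(-1 + p)) (g(C, p) = 5/(-4 + (C + 2)/(-1 + p)) = 5/(-4 + (2 + C)/(-1 + p)))
w(n) = 5/n + n/5 (w(n) = 5/n + n*(1/5) = 5/n + n/5)
(m(-9, 11)*w(g(-4, 6)))*20 = ((-2 - 9)*(5/((5*(-1 + 6)/(6 - 4 - 4*6))) + (5*(-1 + 6)/(6 - 4 - 4*6))/5))*20 = -11*(5/((5*5/(6 - 4 - 24))) + (5*5/(6 - 4 - 24))/5)*20 = -11*(5/((5*5/(-22))) + (5*5/(-22))/5)*20 = -11*(5/((5*(-1/22)*5)) + (5*(-1/22)*5)/5)*20 = -11*(5/(-25/22) + (1/5)*(-25/22))*20 = -11*(5*(-22/25) - 5/22)*20 = -11*(-22/5 - 5/22)*20 = -11*(-509/110)*20 = (509/10)*20 = 1018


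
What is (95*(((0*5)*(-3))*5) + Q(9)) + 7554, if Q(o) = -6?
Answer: 7548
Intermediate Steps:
(95*(((0*5)*(-3))*5) + Q(9)) + 7554 = (95*(((0*5)*(-3))*5) - 6) + 7554 = (95*((0*(-3))*5) - 6) + 7554 = (95*(0*5) - 6) + 7554 = (95*0 - 6) + 7554 = (0 - 6) + 7554 = -6 + 7554 = 7548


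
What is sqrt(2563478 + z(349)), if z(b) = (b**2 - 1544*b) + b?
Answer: 2*sqrt(536693) ≈ 1465.2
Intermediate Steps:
z(b) = b**2 - 1543*b
sqrt(2563478 + z(349)) = sqrt(2563478 + 349*(-1543 + 349)) = sqrt(2563478 + 349*(-1194)) = sqrt(2563478 - 416706) = sqrt(2146772) = 2*sqrt(536693)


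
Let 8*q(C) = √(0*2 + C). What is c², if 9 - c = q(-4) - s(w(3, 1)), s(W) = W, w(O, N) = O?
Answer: (48 - I)²/16 ≈ 143.94 - 6.0*I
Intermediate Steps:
q(C) = √C/8 (q(C) = √(0*2 + C)/8 = √(0 + C)/8 = √C/8)
c = 12 - I/4 (c = 9 - (√(-4)/8 - 1*3) = 9 - ((2*I)/8 - 3) = 9 - (I/4 - 3) = 9 - (-3 + I/4) = 9 + (3 - I/4) = 12 - I/4 ≈ 12.0 - 0.25*I)
c² = (12 - I/4)²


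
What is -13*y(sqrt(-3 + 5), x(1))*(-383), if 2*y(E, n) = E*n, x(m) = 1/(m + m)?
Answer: 4979*sqrt(2)/4 ≈ 1760.3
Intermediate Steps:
x(m) = 1/(2*m)
y(E, n) = E*n/2 (y(E, n) = (E*n)/2 = E*n/2)
-13*y(sqrt(-3 + 5), x(1))*(-383) = -13*sqrt(-3 + 5)*(1/2)/1/2*(-383) = -13*sqrt(2)*(1/2)*1/2*(-383) = -13*sqrt(2)/(2*2)*(-383) = -13*sqrt(2)/4*(-383) = 4979*sqrt(2)/4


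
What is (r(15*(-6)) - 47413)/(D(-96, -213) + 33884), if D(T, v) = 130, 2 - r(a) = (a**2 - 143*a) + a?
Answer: -68291/34014 ≈ -2.0077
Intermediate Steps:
r(a) = 2 - a**2 + 142*a (r(a) = 2 - ((a**2 - 143*a) + a) = 2 - (a**2 - 142*a) = 2 + (-a**2 + 142*a) = 2 - a**2 + 142*a)
(r(15*(-6)) - 47413)/(D(-96, -213) + 33884) = ((2 - (15*(-6))**2 + 142*(15*(-6))) - 47413)/(130 + 33884) = ((2 - 1*(-90)**2 + 142*(-90)) - 47413)/34014 = ((2 - 1*8100 - 12780) - 47413)*(1/34014) = ((2 - 8100 - 12780) - 47413)*(1/34014) = (-20878 - 47413)*(1/34014) = -68291*1/34014 = -68291/34014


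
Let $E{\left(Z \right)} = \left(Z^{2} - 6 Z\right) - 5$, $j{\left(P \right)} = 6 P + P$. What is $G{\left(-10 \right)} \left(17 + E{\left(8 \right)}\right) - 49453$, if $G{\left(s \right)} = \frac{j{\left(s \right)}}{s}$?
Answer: $-49257$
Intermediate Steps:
$j{\left(P \right)} = 7 P$
$E{\left(Z \right)} = -5 + Z^{2} - 6 Z$
$G{\left(s \right)} = 7$ ($G{\left(s \right)} = \frac{7 s}{s} = 7$)
$G{\left(-10 \right)} \left(17 + E{\left(8 \right)}\right) - 49453 = 7 \left(17 - \left(53 - 64\right)\right) - 49453 = 7 \left(17 - -11\right) - 49453 = 7 \left(17 + 11\right) - 49453 = 7 \cdot 28 - 49453 = 196 - 49453 = -49257$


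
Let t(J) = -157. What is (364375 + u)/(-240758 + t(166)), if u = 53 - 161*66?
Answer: -117934/80305 ≈ -1.4686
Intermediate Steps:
u = -10573 (u = 53 - 10626 = -10573)
(364375 + u)/(-240758 + t(166)) = (364375 - 10573)/(-240758 - 157) = 353802/(-240915) = 353802*(-1/240915) = -117934/80305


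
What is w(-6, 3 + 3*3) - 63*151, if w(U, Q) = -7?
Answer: -9520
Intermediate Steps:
w(-6, 3 + 3*3) - 63*151 = -7 - 63*151 = -7 - 9513 = -9520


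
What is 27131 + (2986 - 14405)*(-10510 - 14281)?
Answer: 283115560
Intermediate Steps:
27131 + (2986 - 14405)*(-10510 - 14281) = 27131 - 11419*(-24791) = 27131 + 283088429 = 283115560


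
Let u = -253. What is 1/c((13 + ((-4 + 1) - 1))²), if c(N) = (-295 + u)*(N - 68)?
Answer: -1/7124 ≈ -0.00014037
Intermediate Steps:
c(N) = 37264 - 548*N (c(N) = (-295 - 253)*(N - 68) = -548*(-68 + N) = 37264 - 548*N)
1/c((13 + ((-4 + 1) - 1))²) = 1/(37264 - 548*(13 + ((-4 + 1) - 1))²) = 1/(37264 - 548*(13 + (-3 - 1))²) = 1/(37264 - 548*(13 - 4)²) = 1/(37264 - 548*9²) = 1/(37264 - 548*81) = 1/(37264 - 44388) = 1/(-7124) = -1/7124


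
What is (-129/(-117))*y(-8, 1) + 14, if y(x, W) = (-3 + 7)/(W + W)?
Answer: 632/39 ≈ 16.205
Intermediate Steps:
y(x, W) = 2/W (y(x, W) = 4/((2*W)) = 4*(1/(2*W)) = 2/W)
(-129/(-117))*y(-8, 1) + 14 = (-129/(-117))*(2/1) + 14 = (-129*(-1/117))*(2*1) + 14 = (43/39)*2 + 14 = 86/39 + 14 = 632/39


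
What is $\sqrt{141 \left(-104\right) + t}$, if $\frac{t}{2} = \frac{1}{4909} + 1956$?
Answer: $\frac{i \sqrt{259104707494}}{4909} \approx 103.69 i$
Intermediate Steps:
$t = \frac{19204010}{4909}$ ($t = 2 \left(\frac{1}{4909} + 1956\right) = 2 \cdot \frac{9602005}{4909} = \frac{19204010}{4909} \approx 3912.0$)
$\sqrt{141 \left(-104\right) + t} = \sqrt{141 \left(-104\right) + \frac{19204010}{4909}} = \sqrt{-14664 + \frac{19204010}{4909}} = \sqrt{- \frac{52781566}{4909}} = \frac{i \sqrt{259104707494}}{4909}$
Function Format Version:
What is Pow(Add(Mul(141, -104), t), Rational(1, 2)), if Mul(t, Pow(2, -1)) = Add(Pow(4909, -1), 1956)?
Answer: Mul(Rational(1, 4909), I, Pow(259104707494, Rational(1, 2))) ≈ Mul(103.69, I)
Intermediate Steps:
t = Rational(19204010, 4909) (t = Mul(2, Add(Pow(4909, -1), 1956)) = Mul(2, Add(Rational(1, 4909), 1956)) = Mul(2, Rational(9602005, 4909)) = Rational(19204010, 4909) ≈ 3912.0)
Pow(Add(Mul(141, -104), t), Rational(1, 2)) = Pow(Add(Mul(141, -104), Rational(19204010, 4909)), Rational(1, 2)) = Pow(Add(-14664, Rational(19204010, 4909)), Rational(1, 2)) = Pow(Rational(-52781566, 4909), Rational(1, 2)) = Mul(Rational(1, 4909), I, Pow(259104707494, Rational(1, 2)))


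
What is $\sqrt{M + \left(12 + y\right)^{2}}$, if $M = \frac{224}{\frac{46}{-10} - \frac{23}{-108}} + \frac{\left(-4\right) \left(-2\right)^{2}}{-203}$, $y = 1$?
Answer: $\frac{\sqrt{27294505330449}}{480907} \approx 10.864$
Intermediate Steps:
$M = - \frac{24516976}{480907}$ ($M = \frac{224}{46 \left(- \frac{1}{10}\right) - - \frac{23}{108}} + \left(-4\right) 4 \left(- \frac{1}{203}\right) = \frac{224}{- \frac{23}{5} + \frac{23}{108}} - - \frac{16}{203} = \frac{224}{- \frac{2369}{540}} + \frac{16}{203} = 224 \left(- \frac{540}{2369}\right) + \frac{16}{203} = - \frac{120960}{2369} + \frac{16}{203} = - \frac{24516976}{480907} \approx -50.981$)
$\sqrt{M + \left(12 + y\right)^{2}} = \sqrt{- \frac{24516976}{480907} + \left(12 + 1\right)^{2}} = \sqrt{- \frac{24516976}{480907} + 13^{2}} = \sqrt{- \frac{24516976}{480907} + 169} = \sqrt{\frac{56756307}{480907}} = \frac{\sqrt{27294505330449}}{480907}$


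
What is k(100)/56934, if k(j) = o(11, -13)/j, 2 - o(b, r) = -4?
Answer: 1/948900 ≈ 1.0539e-6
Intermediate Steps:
o(b, r) = 6 (o(b, r) = 2 - 1*(-4) = 2 + 4 = 6)
k(j) = 6/j
k(100)/56934 = (6/100)/56934 = (6*(1/100))*(1/56934) = (3/50)*(1/56934) = 1/948900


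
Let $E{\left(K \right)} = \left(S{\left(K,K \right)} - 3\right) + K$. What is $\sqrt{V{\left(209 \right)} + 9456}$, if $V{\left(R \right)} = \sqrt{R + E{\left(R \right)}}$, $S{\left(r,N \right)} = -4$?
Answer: $\sqrt{9456 + \sqrt{411}} \approx 97.346$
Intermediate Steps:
$E{\left(K \right)} = -7 + K$ ($E{\left(K \right)} = \left(-4 - 3\right) + K = -7 + K$)
$V{\left(R \right)} = \sqrt{-7 + 2 R}$ ($V{\left(R \right)} = \sqrt{R + \left(-7 + R\right)} = \sqrt{-7 + 2 R}$)
$\sqrt{V{\left(209 \right)} + 9456} = \sqrt{\sqrt{-7 + 2 \cdot 209} + 9456} = \sqrt{\sqrt{-7 + 418} + 9456} = \sqrt{\sqrt{411} + 9456} = \sqrt{9456 + \sqrt{411}}$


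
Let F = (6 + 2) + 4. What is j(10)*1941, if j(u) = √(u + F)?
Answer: 1941*√22 ≈ 9104.1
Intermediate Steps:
F = 12 (F = 8 + 4 = 12)
j(u) = √(12 + u) (j(u) = √(u + 12) = √(12 + u))
j(10)*1941 = √(12 + 10)*1941 = √22*1941 = 1941*√22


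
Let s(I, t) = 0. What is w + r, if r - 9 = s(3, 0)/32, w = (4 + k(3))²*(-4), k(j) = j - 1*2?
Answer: -91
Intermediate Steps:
k(j) = -2 + j (k(j) = j - 2 = -2 + j)
w = -100 (w = (4 + (-2 + 3))²*(-4) = (4 + 1)²*(-4) = 5²*(-4) = 25*(-4) = -100)
r = 9 (r = 9 + 0/32 = 9 + (1/32)*0 = 9 + 0 = 9)
w + r = -100 + 9 = -91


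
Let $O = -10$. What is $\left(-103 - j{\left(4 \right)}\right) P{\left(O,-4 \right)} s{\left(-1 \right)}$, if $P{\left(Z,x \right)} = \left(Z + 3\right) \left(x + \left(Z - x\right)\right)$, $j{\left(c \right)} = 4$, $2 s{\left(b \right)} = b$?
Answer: $3745$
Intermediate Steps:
$s{\left(b \right)} = \frac{b}{2}$
$P{\left(Z,x \right)} = Z \left(3 + Z\right)$ ($P{\left(Z,x \right)} = \left(3 + Z\right) Z = Z \left(3 + Z\right)$)
$\left(-103 - j{\left(4 \right)}\right) P{\left(O,-4 \right)} s{\left(-1 \right)} = \left(-103 - 4\right) \left(- 10 \left(3 - 10\right)\right) \frac{1}{2} \left(-1\right) = \left(-103 - 4\right) \left(\left(-10\right) \left(-7\right)\right) \left(- \frac{1}{2}\right) = \left(-107\right) 70 \left(- \frac{1}{2}\right) = \left(-7490\right) \left(- \frac{1}{2}\right) = 3745$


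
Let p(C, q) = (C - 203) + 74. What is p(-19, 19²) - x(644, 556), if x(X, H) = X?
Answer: -792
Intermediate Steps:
p(C, q) = -129 + C (p(C, q) = (-203 + C) + 74 = -129 + C)
p(-19, 19²) - x(644, 556) = (-129 - 19) - 1*644 = -148 - 644 = -792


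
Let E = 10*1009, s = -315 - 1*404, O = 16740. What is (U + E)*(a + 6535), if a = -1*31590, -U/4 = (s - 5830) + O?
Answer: 768537070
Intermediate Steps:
s = -719 (s = -315 - 404 = -719)
U = -40764 (U = -4*((-719 - 5830) + 16740) = -4*(-6549 + 16740) = -4*10191 = -40764)
E = 10090
a = -31590
(U + E)*(a + 6535) = (-40764 + 10090)*(-31590 + 6535) = -30674*(-25055) = 768537070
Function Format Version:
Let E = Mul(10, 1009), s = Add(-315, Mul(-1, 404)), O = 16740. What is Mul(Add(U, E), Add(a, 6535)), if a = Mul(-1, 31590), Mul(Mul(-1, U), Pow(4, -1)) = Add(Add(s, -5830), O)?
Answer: 768537070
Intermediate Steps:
s = -719 (s = Add(-315, -404) = -719)
U = -40764 (U = Mul(-4, Add(Add(-719, -5830), 16740)) = Mul(-4, Add(-6549, 16740)) = Mul(-4, 10191) = -40764)
E = 10090
a = -31590
Mul(Add(U, E), Add(a, 6535)) = Mul(Add(-40764, 10090), Add(-31590, 6535)) = Mul(-30674, -25055) = 768537070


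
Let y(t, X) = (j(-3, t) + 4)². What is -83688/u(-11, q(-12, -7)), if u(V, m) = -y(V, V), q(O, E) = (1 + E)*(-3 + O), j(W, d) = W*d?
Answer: 83688/1369 ≈ 61.131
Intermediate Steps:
y(t, X) = (4 - 3*t)² (y(t, X) = (-3*t + 4)² = (4 - 3*t)²)
u(V, m) = -(-4 + 3*V)²
-83688/u(-11, q(-12, -7)) = -83688*(-1/(-4 + 3*(-11))²) = -83688*(-1/(-4 - 33)²) = -83688/((-1*(-37)²)) = -83688/((-1*1369)) = -83688/(-1369) = -83688*(-1/1369) = 83688/1369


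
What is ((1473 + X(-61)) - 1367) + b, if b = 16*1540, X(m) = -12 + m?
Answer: 24673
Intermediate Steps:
b = 24640
((1473 + X(-61)) - 1367) + b = ((1473 + (-12 - 61)) - 1367) + 24640 = ((1473 - 73) - 1367) + 24640 = (1400 - 1367) + 24640 = 33 + 24640 = 24673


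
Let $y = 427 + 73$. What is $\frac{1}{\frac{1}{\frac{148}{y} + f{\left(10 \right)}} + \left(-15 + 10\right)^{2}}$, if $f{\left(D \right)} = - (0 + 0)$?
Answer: $\frac{37}{1050} \approx 0.035238$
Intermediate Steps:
$y = 500$
$f{\left(D \right)} = 0$ ($f{\left(D \right)} = \left(-1\right) 0 = 0$)
$\frac{1}{\frac{1}{\frac{148}{y} + f{\left(10 \right)}} + \left(-15 + 10\right)^{2}} = \frac{1}{\frac{1}{\frac{148}{500} + 0} + \left(-15 + 10\right)^{2}} = \frac{1}{\frac{1}{148 \cdot \frac{1}{500} + 0} + \left(-5\right)^{2}} = \frac{1}{\frac{1}{\frac{37}{125} + 0} + 25} = \frac{1}{\frac{1}{\frac{37}{125}} + 25} = \frac{1}{\frac{125}{37} + 25} = \frac{1}{\frac{1050}{37}} = \frac{37}{1050}$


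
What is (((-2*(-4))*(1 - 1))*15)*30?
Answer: 0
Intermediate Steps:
(((-2*(-4))*(1 - 1))*15)*30 = ((8*0)*15)*30 = (0*15)*30 = 0*30 = 0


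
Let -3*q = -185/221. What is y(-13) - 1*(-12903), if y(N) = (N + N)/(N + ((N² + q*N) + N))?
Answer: 45856599/3554 ≈ 12903.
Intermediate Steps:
q = 185/663 (q = -(-185)/(3*221) = -⅓*(-185/221) = 185/663 ≈ 0.27903)
y(N) = 2*N/(N² + 1511*N/663) (y(N) = (N + N)/(N + ((N² + 185*N/663) + N)) = (2*N)/(N + (N² + 848*N/663)) = (2*N)/(N² + 1511*N/663) = 2*N/(N² + 1511*N/663))
y(-13) - 1*(-12903) = 1326/(1511 + 663*(-13)) - 1*(-12903) = 1326/(1511 - 8619) + 12903 = 1326/(-7108) + 12903 = 1326*(-1/7108) + 12903 = -663/3554 + 12903 = 45856599/3554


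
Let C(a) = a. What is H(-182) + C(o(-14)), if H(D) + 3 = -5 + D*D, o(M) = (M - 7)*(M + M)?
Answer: 33704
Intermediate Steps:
o(M) = 2*M*(-7 + M) (o(M) = (-7 + M)*(2*M) = 2*M*(-7 + M))
H(D) = -8 + D² (H(D) = -3 + (-5 + D*D) = -3 + (-5 + D²) = -8 + D²)
H(-182) + C(o(-14)) = (-8 + (-182)²) + 2*(-14)*(-7 - 14) = (-8 + 33124) + 2*(-14)*(-21) = 33116 + 588 = 33704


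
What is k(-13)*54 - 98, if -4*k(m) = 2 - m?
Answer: -601/2 ≈ -300.50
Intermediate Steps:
k(m) = -½ + m/4 (k(m) = -(2 - m)/4 = -½ + m/4)
k(-13)*54 - 98 = (-½ + (¼)*(-13))*54 - 98 = (-½ - 13/4)*54 - 98 = -15/4*54 - 98 = -405/2 - 98 = -601/2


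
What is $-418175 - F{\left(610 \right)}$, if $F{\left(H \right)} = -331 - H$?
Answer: $-417234$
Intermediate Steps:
$-418175 - F{\left(610 \right)} = -418175 - \left(-331 - 610\right) = -418175 - -941 = -418175 + 941 = -417234$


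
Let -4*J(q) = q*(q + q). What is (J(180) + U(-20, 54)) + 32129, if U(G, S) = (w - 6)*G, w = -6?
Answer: 16169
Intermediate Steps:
J(q) = -q²/2 (J(q) = -q*(q + q)/4 = -q*2*q/4 = -q²/2)
U(G, S) = -12*G (U(G, S) = (-6 - 6)*G = -12*G)
(J(180) + U(-20, 54)) + 32129 = (-½*180² - 12*(-20)) + 32129 = (-½*32400 + 240) + 32129 = (-16200 + 240) + 32129 = -15960 + 32129 = 16169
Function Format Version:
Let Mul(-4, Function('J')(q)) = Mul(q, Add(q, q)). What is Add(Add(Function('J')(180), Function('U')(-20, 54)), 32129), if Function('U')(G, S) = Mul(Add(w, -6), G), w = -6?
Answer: 16169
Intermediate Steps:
Function('J')(q) = Mul(Rational(-1, 2), Pow(q, 2)) (Function('J')(q) = Mul(Rational(-1, 4), Mul(q, Add(q, q))) = Mul(Rational(-1, 4), Mul(q, Mul(2, q))) = Mul(Rational(-1, 4), Mul(2, Pow(q, 2))) = Mul(Rational(-1, 2), Pow(q, 2)))
Function('U')(G, S) = Mul(-12, G) (Function('U')(G, S) = Mul(Add(-6, -6), G) = Mul(-12, G))
Add(Add(Function('J')(180), Function('U')(-20, 54)), 32129) = Add(Add(Mul(Rational(-1, 2), Pow(180, 2)), Mul(-12, -20)), 32129) = Add(Add(Mul(Rational(-1, 2), 32400), 240), 32129) = Add(Add(-16200, 240), 32129) = Add(-15960, 32129) = 16169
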